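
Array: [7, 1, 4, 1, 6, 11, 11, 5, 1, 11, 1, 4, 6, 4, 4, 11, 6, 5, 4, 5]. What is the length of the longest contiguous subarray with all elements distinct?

[7] len 1
[7, 1] len 2
[7, 1, 4] len 3
[4, 1] len 2
[4, 1, 6] len 3
[4, 1, 6, 11] len 4
[11] len 1
[11, 5] len 2
[11, 5, 1] len 3
[5, 1, 11] len 3
[11, 1] len 2
[11, 1, 4] len 3
[11, 1, 4, 6] len 4
[6, 4] len 2
[4] len 1
[4, 11] len 2
[4, 11, 6] len 3
[4, 11, 6, 5] len 4
[11, 6, 5, 4] len 4
[4, 5] len 2
Longest all-distinct length: 4.

4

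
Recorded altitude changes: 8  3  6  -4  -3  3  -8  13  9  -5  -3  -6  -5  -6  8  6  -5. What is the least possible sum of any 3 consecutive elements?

-17

[8, 3, 6] → sum 17
[3, 6, -4] → sum 5
[6, -4, -3] → sum -1
[-4, -3, 3] → sum -4
[-3, 3, -8] → sum -8
[3, -8, 13] → sum 8
[-8, 13, 9] → sum 14
[13, 9, -5] → sum 17
[9, -5, -3] → sum 1
[-5, -3, -6] → sum -14
[-3, -6, -5] → sum -14
[-6, -5, -6] → sum -17
[-5, -6, 8] → sum -3
[-6, 8, 6] → sum 8
[8, 6, -5] → sum 9
Least of these is -17.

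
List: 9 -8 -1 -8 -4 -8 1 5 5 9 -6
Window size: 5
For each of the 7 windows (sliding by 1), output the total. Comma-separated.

-12, -29, -20, -14, -1, 12, 14

(9, -8, -1, -8, -4) → sum -12
(-8, -1, -8, -4, -8) → sum -29
(-1, -8, -4, -8, 1) → sum -20
(-8, -4, -8, 1, 5) → sum -14
(-4, -8, 1, 5, 5) → sum -1
(-8, 1, 5, 5, 9) → sum 12
(1, 5, 5, 9, -6) → sum 14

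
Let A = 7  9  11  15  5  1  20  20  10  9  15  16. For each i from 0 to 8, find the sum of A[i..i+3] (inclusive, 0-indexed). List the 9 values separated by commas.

42, 40, 32, 41, 46, 51, 59, 54, 50

7 9 11 15 → sum 42
9 11 15 5 → sum 40
11 15 5 1 → sum 32
15 5 1 20 → sum 41
5 1 20 20 → sum 46
1 20 20 10 → sum 51
20 20 10 9 → sum 59
20 10 9 15 → sum 54
10 9 15 16 → sum 50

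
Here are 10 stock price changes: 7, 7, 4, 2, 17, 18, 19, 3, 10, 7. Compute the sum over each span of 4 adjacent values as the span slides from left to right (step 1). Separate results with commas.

20, 30, 41, 56, 57, 50, 39

Sliding a size-4 window across the 10 values:
[7, 7, 4, 2] → sum 20
[7, 4, 2, 17] → sum 30
[4, 2, 17, 18] → sum 41
[2, 17, 18, 19] → sum 56
[17, 18, 19, 3] → sum 57
[18, 19, 3, 10] → sum 50
[19, 3, 10, 7] → sum 39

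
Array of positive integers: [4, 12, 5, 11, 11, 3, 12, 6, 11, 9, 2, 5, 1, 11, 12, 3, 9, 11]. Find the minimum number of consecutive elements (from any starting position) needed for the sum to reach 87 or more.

11

add 4: running sum 4 < 87
add 12: running sum 16 < 87
add 5: running sum 21 < 87
add 11: running sum 32 < 87
add 11: running sum 43 < 87
add 3: running sum 46 < 87
add 12: running sum 58 < 87
add 6: running sum 64 < 87
add 11: running sum 75 < 87
add 9: running sum 84 < 87
add 2: running sum 86 < 87
add 5: shortest ending here [12, 5, 11, 11, 3, 12, 6, 11, 9, 2, 5] sum 87, len 11
add 1: shortest ending here [12, 5, 11, 11, 3, 12, 6, 11, 9, 2, 5, 1] sum 88, len 12
add 11: shortest ending here [5, 11, 11, 3, 12, 6, 11, 9, 2, 5, 1, 11] sum 87, len 12
add 12: shortest ending here [11, 11, 3, 12, 6, 11, 9, 2, 5, 1, 11, 12] sum 94, len 12
add 3: shortest ending here [11, 11, 3, 12, 6, 11, 9, 2, 5, 1, 11, 12, 3] sum 97, len 13
add 9: shortest ending here [11, 3, 12, 6, 11, 9, 2, 5, 1, 11, 12, 3, 9] sum 95, len 13
add 11: shortest ending here [12, 6, 11, 9, 2, 5, 1, 11, 12, 3, 9, 11] sum 92, len 12
Shortest qualifying length: 11.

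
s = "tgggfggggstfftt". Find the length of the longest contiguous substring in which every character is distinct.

add t: [t] len 1
add g: [t, g] len 2
add g (repeat g, move left end past it): [g] len 1
add g (repeat g, move left end past it): [g] len 1
add f: [g, f] len 2
add g (repeat g, move left end past it): [f, g] len 2
add g (repeat g, move left end past it): [g] len 1
add g (repeat g, move left end past it): [g] len 1
add g (repeat g, move left end past it): [g] len 1
add s: [g, s] len 2
add t: [g, s, t] len 3
add f: [g, s, t, f] len 4
add f (repeat f, move left end past it): [f] len 1
add t: [f, t] len 2
add t (repeat t, move left end past it): [t] len 1
Longest all-distinct length: 4.

4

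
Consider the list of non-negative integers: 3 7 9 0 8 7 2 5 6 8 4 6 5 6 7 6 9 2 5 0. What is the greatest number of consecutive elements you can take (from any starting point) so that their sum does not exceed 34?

6

Extend to the right; shrink from the left whenever the sum exceeds 34:
[3] sum 3 len 1
[3, 7] sum 10 len 2
[3, 7, 9] sum 19 len 3
[3, 7, 9, 0] sum 19 len 4
[3, 7, 9, 0, 8] sum 27 len 5
[3, 7, 9, 0, 8, 7] sum 34 len 6
[7, 9, 0, 8, 7, 2] sum 33 len 6
[9, 0, 8, 7, 2, 5] sum 31 len 6
[0, 8, 7, 2, 5, 6] sum 28 len 6
[7, 2, 5, 6, 8] sum 28 len 5
[7, 2, 5, 6, 8, 4] sum 32 len 6
[2, 5, 6, 8, 4, 6] sum 31 len 6
[5, 6, 8, 4, 6, 5] sum 34 len 6
[8, 4, 6, 5, 6] sum 29 len 5
[4, 6, 5, 6, 7] sum 28 len 5
[4, 6, 5, 6, 7, 6] sum 34 len 6
[5, 6, 7, 6, 9] sum 33 len 5
[6, 7, 6, 9, 2] sum 30 len 5
[7, 6, 9, 2, 5] sum 29 len 5
[7, 6, 9, 2, 5, 0] sum 29 len 6
Longest length seen: 6.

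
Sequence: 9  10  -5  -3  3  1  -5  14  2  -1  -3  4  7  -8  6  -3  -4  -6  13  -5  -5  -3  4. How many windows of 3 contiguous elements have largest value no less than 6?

9 10 -5 → max 10  ≥ 6 ✓
10 -5 -3 → max 10  ≥ 6 ✓
-5 -3 3 → max 3
-3 3 1 → max 3
3 1 -5 → max 3
1 -5 14 → max 14  ≥ 6 ✓
-5 14 2 → max 14  ≥ 6 ✓
14 2 -1 → max 14  ≥ 6 ✓
2 -1 -3 → max 2
-1 -3 4 → max 4
-3 4 7 → max 7  ≥ 6 ✓
4 7 -8 → max 7  ≥ 6 ✓
7 -8 6 → max 7  ≥ 6 ✓
-8 6 -3 → max 6  ≥ 6 ✓
6 -3 -4 → max 6  ≥ 6 ✓
-3 -4 -6 → max -3
-4 -6 13 → max 13  ≥ 6 ✓
-6 13 -5 → max 13  ≥ 6 ✓
13 -5 -5 → max 13  ≥ 6 ✓
-5 -5 -3 → max -3
-5 -3 4 → max 4
13 windows satisfy the condition.

13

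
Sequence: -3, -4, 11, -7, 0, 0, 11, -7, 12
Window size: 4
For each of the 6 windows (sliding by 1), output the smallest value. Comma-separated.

-7, -7, -7, -7, -7, -7

-3 -4 11 -7 → min -7
-4 11 -7 0 → min -7
11 -7 0 0 → min -7
-7 0 0 11 → min -7
0 0 11 -7 → min -7
0 11 -7 12 → min -7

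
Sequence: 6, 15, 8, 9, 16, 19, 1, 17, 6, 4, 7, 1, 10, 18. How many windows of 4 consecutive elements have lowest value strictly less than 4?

6 15 8 9 → min 6
15 8 9 16 → min 8
8 9 16 19 → min 8
9 16 19 1 → min 1  < 4 ✓
16 19 1 17 → min 1  < 4 ✓
19 1 17 6 → min 1  < 4 ✓
1 17 6 4 → min 1  < 4 ✓
17 6 4 7 → min 4
6 4 7 1 → min 1  < 4 ✓
4 7 1 10 → min 1  < 4 ✓
7 1 10 18 → min 1  < 4 ✓
7 windows satisfy the condition.

7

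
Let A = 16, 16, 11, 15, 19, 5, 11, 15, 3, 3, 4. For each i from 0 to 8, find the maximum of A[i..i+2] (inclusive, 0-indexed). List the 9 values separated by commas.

16 16 11 → max 16
16 11 15 → max 16
11 15 19 → max 19
15 19 5 → max 19
19 5 11 → max 19
5 11 15 → max 15
11 15 3 → max 15
15 3 3 → max 15
3 3 4 → max 4

16, 16, 19, 19, 19, 15, 15, 15, 4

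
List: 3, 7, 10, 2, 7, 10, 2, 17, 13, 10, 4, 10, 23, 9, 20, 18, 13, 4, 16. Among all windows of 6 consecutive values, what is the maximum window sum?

93

[3, 7, 10, 2, 7, 10] → sum 39
[7, 10, 2, 7, 10, 2] → sum 38
[10, 2, 7, 10, 2, 17] → sum 48
[2, 7, 10, 2, 17, 13] → sum 51
[7, 10, 2, 17, 13, 10] → sum 59
[10, 2, 17, 13, 10, 4] → sum 56
[2, 17, 13, 10, 4, 10] → sum 56
[17, 13, 10, 4, 10, 23] → sum 77
[13, 10, 4, 10, 23, 9] → sum 69
[10, 4, 10, 23, 9, 20] → sum 76
[4, 10, 23, 9, 20, 18] → sum 84
[10, 23, 9, 20, 18, 13] → sum 93
[23, 9, 20, 18, 13, 4] → sum 87
[9, 20, 18, 13, 4, 16] → sum 80
Maximum of these is 93.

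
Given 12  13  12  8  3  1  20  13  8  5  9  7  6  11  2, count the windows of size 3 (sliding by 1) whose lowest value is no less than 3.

9

(12, 13, 12) → min 12  ≥ 3 ✓
(13, 12, 8) → min 8  ≥ 3 ✓
(12, 8, 3) → min 3  ≥ 3 ✓
(8, 3, 1) → min 1
(3, 1, 20) → min 1
(1, 20, 13) → min 1
(20, 13, 8) → min 8  ≥ 3 ✓
(13, 8, 5) → min 5  ≥ 3 ✓
(8, 5, 9) → min 5  ≥ 3 ✓
(5, 9, 7) → min 5  ≥ 3 ✓
(9, 7, 6) → min 6  ≥ 3 ✓
(7, 6, 11) → min 6  ≥ 3 ✓
(6, 11, 2) → min 2
9 windows satisfy the condition.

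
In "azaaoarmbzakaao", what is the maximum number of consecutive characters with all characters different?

6

[a] len 1
[a, z] len 2
[z, a] len 2
[a] len 1
[a, o] len 2
[o, a] len 2
[o, a, r] len 3
[o, a, r, m] len 4
[o, a, r, m, b] len 5
[o, a, r, m, b, z] len 6
[r, m, b, z, a] len 5
[r, m, b, z, a, k] len 6
[k, a] len 2
[a] len 1
[a, o] len 2
Longest all-distinct length: 6.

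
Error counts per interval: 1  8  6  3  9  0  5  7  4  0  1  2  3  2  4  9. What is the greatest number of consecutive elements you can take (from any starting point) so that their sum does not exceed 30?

→ 1: sum 1, len 1
→ 8: sum 9, len 2
→ 6: sum 15, len 3
→ 3: sum 18, len 4
→ 9: sum 27, len 5
→ 0: sum 27, len 6
→ 5 (dropped 1, 8): sum 23, len 5
→ 7: sum 30, len 6
→ 4 (dropped 6): sum 28, len 6
→ 0: sum 28, len 7
→ 1: sum 29, len 8
→ 2 (dropped 3): sum 28, len 8
→ 3 (dropped 9): sum 22, len 8
→ 2: sum 24, len 9
→ 4: sum 28, len 10
→ 9 (dropped 0, 5, 7): sum 25, len 8
Longest length seen: 10.

10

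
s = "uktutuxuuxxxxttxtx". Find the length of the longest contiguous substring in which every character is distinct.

[u] len 1
[u, k] len 2
[u, k, t] len 3
[k, t, u] len 3
[u, t] len 2
[t, u] len 2
[t, u, x] len 3
[x, u] len 2
[u] len 1
[u, x] len 2
[x] len 1
[x] len 1
[x] len 1
[x, t] len 2
[t] len 1
[t, x] len 2
[x, t] len 2
[t, x] len 2
Longest all-distinct length: 3.

3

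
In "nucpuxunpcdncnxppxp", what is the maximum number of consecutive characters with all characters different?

6

[n] len 1
[n, u] len 2
[n, u, c] len 3
[n, u, c, p] len 4
[c, p, u] len 3
[c, p, u, x] len 4
[x, u] len 2
[x, u, n] len 3
[x, u, n, p] len 4
[x, u, n, p, c] len 5
[x, u, n, p, c, d] len 6
[p, c, d, n] len 4
[d, n, c] len 3
[c, n] len 2
[c, n, x] len 3
[c, n, x, p] len 4
[p] len 1
[p, x] len 2
[x, p] len 2
Longest all-distinct length: 6.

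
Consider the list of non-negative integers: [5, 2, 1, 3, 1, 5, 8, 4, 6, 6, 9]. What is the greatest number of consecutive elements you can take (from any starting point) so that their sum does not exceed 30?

8

[5] sum 5 len 1
[5, 2] sum 7 len 2
[5, 2, 1] sum 8 len 3
[5, 2, 1, 3] sum 11 len 4
[5, 2, 1, 3, 1] sum 12 len 5
[5, 2, 1, 3, 1, 5] sum 17 len 6
[5, 2, 1, 3, 1, 5, 8] sum 25 len 7
[5, 2, 1, 3, 1, 5, 8, 4] sum 29 len 8
[2, 1, 3, 1, 5, 8, 4, 6] sum 30 len 8
[1, 5, 8, 4, 6, 6] sum 30 len 6
[4, 6, 6, 9] sum 25 len 4
Longest length seen: 8.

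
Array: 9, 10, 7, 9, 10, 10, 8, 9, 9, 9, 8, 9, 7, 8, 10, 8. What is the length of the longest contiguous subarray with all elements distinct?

add 9: [9] len 1
add 10: [9, 10] len 2
add 7: [9, 10, 7] len 3
add 9 (repeat 9, move left end past it): [10, 7, 9] len 3
add 10 (repeat 10, move left end past it): [7, 9, 10] len 3
add 10 (repeat 10, move left end past it): [10] len 1
add 8: [10, 8] len 2
add 9: [10, 8, 9] len 3
add 9 (repeat 9, move left end past it): [9] len 1
add 9 (repeat 9, move left end past it): [9] len 1
add 8: [9, 8] len 2
add 9 (repeat 9, move left end past it): [8, 9] len 2
add 7: [8, 9, 7] len 3
add 8 (repeat 8, move left end past it): [9, 7, 8] len 3
add 10: [9, 7, 8, 10] len 4
add 8 (repeat 8, move left end past it): [10, 8] len 2
Longest all-distinct length: 4.

4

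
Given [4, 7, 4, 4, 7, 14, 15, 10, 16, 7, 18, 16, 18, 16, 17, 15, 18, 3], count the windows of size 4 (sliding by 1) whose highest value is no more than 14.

(4, 7, 4, 4) → max 7  ≤ 14 ✓
(7, 4, 4, 7) → max 7  ≤ 14 ✓
(4, 4, 7, 14) → max 14  ≤ 14 ✓
(4, 7, 14, 15) → max 15
(7, 14, 15, 10) → max 15
(14, 15, 10, 16) → max 16
(15, 10, 16, 7) → max 16
(10, 16, 7, 18) → max 18
(16, 7, 18, 16) → max 18
(7, 18, 16, 18) → max 18
(18, 16, 18, 16) → max 18
(16, 18, 16, 17) → max 18
(18, 16, 17, 15) → max 18
(16, 17, 15, 18) → max 18
(17, 15, 18, 3) → max 18
3 windows satisfy the condition.

3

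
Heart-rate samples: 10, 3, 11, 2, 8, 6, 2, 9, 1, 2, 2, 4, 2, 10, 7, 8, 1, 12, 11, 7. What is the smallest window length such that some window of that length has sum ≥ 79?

add 10: running sum 10 < 79
add 3: running sum 13 < 79
add 11: running sum 24 < 79
add 2: running sum 26 < 79
add 8: running sum 34 < 79
add 6: running sum 40 < 79
add 2: running sum 42 < 79
add 9: running sum 51 < 79
add 1: running sum 52 < 79
add 2: running sum 54 < 79
add 2: running sum 56 < 79
add 4: running sum 60 < 79
add 2: running sum 62 < 79
add 10: running sum 72 < 79
end 14: [10, 3, 11, 2, 8, 6, 2, 9, 1, 2, 2, 4, 2, 10, 7] sum 79, len 15
end 15: [10, 3, 11, 2, 8, 6, 2, 9, 1, 2, 2, 4, 2, 10, 7, 8] sum 87, len 16
end 16: [10, 3, 11, 2, 8, 6, 2, 9, 1, 2, 2, 4, 2, 10, 7, 8, 1] sum 88, len 17
end 17: [11, 2, 8, 6, 2, 9, 1, 2, 2, 4, 2, 10, 7, 8, 1, 12] sum 87, len 16
end 18: [8, 6, 2, 9, 1, 2, 2, 4, 2, 10, 7, 8, 1, 12, 11] sum 85, len 15
end 19: [6, 2, 9, 1, 2, 2, 4, 2, 10, 7, 8, 1, 12, 11, 7] sum 84, len 15
Shortest qualifying length: 15.

15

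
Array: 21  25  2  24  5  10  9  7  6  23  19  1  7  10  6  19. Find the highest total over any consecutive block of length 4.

72

(21, 25, 2, 24) → sum 72
(25, 2, 24, 5) → sum 56
(2, 24, 5, 10) → sum 41
(24, 5, 10, 9) → sum 48
(5, 10, 9, 7) → sum 31
(10, 9, 7, 6) → sum 32
(9, 7, 6, 23) → sum 45
(7, 6, 23, 19) → sum 55
(6, 23, 19, 1) → sum 49
(23, 19, 1, 7) → sum 50
(19, 1, 7, 10) → sum 37
(1, 7, 10, 6) → sum 24
(7, 10, 6, 19) → sum 42
Highest of these is 72.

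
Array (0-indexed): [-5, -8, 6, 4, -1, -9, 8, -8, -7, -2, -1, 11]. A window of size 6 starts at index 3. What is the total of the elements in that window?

-13

Elements at indices 3..8: 4, -1, -9, 8, -8, -7
sum(4, -1, -9, 8, -8, -7) = -13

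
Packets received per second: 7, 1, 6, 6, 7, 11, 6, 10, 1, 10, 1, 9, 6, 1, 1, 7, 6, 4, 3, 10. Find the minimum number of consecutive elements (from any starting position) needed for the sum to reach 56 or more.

8

add 7: running sum 7 < 56
add 1: running sum 8 < 56
add 6: running sum 14 < 56
add 6: running sum 20 < 56
add 7: running sum 27 < 56
add 11: running sum 38 < 56
add 6: running sum 44 < 56
add 10: running sum 54 < 56
add 1: running sum 55 < 56
end 9: [6, 6, 7, 11, 6, 10, 1, 10] sum 57, len 8
end 10: [6, 6, 7, 11, 6, 10, 1, 10, 1] sum 58, len 9
end 11: [6, 7, 11, 6, 10, 1, 10, 1, 9] sum 61, len 9
end 12: [7, 11, 6, 10, 1, 10, 1, 9, 6] sum 61, len 9
end 13: [7, 11, 6, 10, 1, 10, 1, 9, 6, 1] sum 62, len 10
end 14: [11, 6, 10, 1, 10, 1, 9, 6, 1, 1] sum 56, len 10
end 15: [11, 6, 10, 1, 10, 1, 9, 6, 1, 1, 7] sum 63, len 11
end 16: [6, 10, 1, 10, 1, 9, 6, 1, 1, 7, 6] sum 58, len 11
end 17: [10, 1, 10, 1, 9, 6, 1, 1, 7, 6, 4] sum 56, len 11
end 18: [10, 1, 10, 1, 9, 6, 1, 1, 7, 6, 4, 3] sum 59, len 12
end 19: [10, 1, 9, 6, 1, 1, 7, 6, 4, 3, 10] sum 58, len 11
Shortest qualifying length: 8.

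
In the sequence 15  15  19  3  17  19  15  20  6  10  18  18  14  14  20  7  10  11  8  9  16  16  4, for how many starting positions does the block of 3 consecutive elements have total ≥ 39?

12

(15, 15, 19) → sum 49  ≥ 39 ✓
(15, 19, 3) → sum 37
(19, 3, 17) → sum 39  ≥ 39 ✓
(3, 17, 19) → sum 39  ≥ 39 ✓
(17, 19, 15) → sum 51  ≥ 39 ✓
(19, 15, 20) → sum 54  ≥ 39 ✓
(15, 20, 6) → sum 41  ≥ 39 ✓
(20, 6, 10) → sum 36
(6, 10, 18) → sum 34
(10, 18, 18) → sum 46  ≥ 39 ✓
(18, 18, 14) → sum 50  ≥ 39 ✓
(18, 14, 14) → sum 46  ≥ 39 ✓
(14, 14, 20) → sum 48  ≥ 39 ✓
(14, 20, 7) → sum 41  ≥ 39 ✓
(20, 7, 10) → sum 37
(7, 10, 11) → sum 28
(10, 11, 8) → sum 29
(11, 8, 9) → sum 28
(8, 9, 16) → sum 33
(9, 16, 16) → sum 41  ≥ 39 ✓
(16, 16, 4) → sum 36
12 windows satisfy the condition.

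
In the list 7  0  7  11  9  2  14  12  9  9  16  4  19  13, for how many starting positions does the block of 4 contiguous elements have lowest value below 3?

[7, 0, 7, 11] → min 0  < 3 ✓
[0, 7, 11, 9] → min 0  < 3 ✓
[7, 11, 9, 2] → min 2  < 3 ✓
[11, 9, 2, 14] → min 2  < 3 ✓
[9, 2, 14, 12] → min 2  < 3 ✓
[2, 14, 12, 9] → min 2  < 3 ✓
[14, 12, 9, 9] → min 9
[12, 9, 9, 16] → min 9
[9, 9, 16, 4] → min 4
[9, 16, 4, 19] → min 4
[16, 4, 19, 13] → min 4
6 windows satisfy the condition.

6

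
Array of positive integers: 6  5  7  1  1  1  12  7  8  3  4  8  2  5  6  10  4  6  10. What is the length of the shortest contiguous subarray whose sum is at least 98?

Extend right; whenever the sum reaches 98, record the length and shrink from the left:
add 6: running sum 6 < 98
add 5: running sum 11 < 98
add 7: running sum 18 < 98
add 1: running sum 19 < 98
add 1: running sum 20 < 98
add 1: running sum 21 < 98
add 12: running sum 33 < 98
add 7: running sum 40 < 98
add 8: running sum 48 < 98
add 3: running sum 51 < 98
add 4: running sum 55 < 98
add 8: running sum 63 < 98
add 2: running sum 65 < 98
add 5: running sum 70 < 98
add 6: running sum 76 < 98
add 10: running sum 86 < 98
add 4: running sum 90 < 98
add 6: running sum 96 < 98
add 10: shortest ending here [5, 7, 1, 1, 1, 12, 7, 8, 3, 4, 8, 2, 5, 6, 10, 4, 6, 10] sum 100, len 18
Shortest qualifying length: 18.

18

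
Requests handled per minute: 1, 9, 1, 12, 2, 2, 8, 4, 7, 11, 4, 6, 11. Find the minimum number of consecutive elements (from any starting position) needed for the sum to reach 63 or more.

10

add 1: running sum 1 < 63
add 9: running sum 10 < 63
add 1: running sum 11 < 63
add 12: running sum 23 < 63
add 2: running sum 25 < 63
add 2: running sum 27 < 63
add 8: running sum 35 < 63
add 4: running sum 39 < 63
add 7: running sum 46 < 63
add 11: running sum 57 < 63
add 4: running sum 61 < 63
add 6: shortest ending here [9, 1, 12, 2, 2, 8, 4, 7, 11, 4, 6] sum 66, len 11
add 11: shortest ending here [12, 2, 2, 8, 4, 7, 11, 4, 6, 11] sum 67, len 10
Shortest qualifying length: 10.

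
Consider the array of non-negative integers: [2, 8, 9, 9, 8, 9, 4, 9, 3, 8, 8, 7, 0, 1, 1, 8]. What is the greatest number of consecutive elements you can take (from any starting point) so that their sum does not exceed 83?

→ 2: sum 2, len 1
→ 8: sum 10, len 2
→ 9: sum 19, len 3
→ 9: sum 28, len 4
→ 8: sum 36, len 5
→ 9: sum 45, len 6
→ 4: sum 49, len 7
→ 9: sum 58, len 8
→ 3: sum 61, len 9
→ 8: sum 69, len 10
→ 8: sum 77, len 11
→ 7 (dropped 2): sum 82, len 11
→ 0: sum 82, len 12
→ 1: sum 83, len 13
→ 1 (dropped 8): sum 76, len 13
→ 8 (dropped 9): sum 75, len 13
Longest length seen: 13.

13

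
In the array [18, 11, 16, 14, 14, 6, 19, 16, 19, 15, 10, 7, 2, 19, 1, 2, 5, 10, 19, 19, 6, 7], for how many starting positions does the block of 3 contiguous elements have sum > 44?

4

18 11 16 → sum 45  > 44 ✓
11 16 14 → sum 41
16 14 14 → sum 44
14 14 6 → sum 34
14 6 19 → sum 39
6 19 16 → sum 41
19 16 19 → sum 54  > 44 ✓
16 19 15 → sum 50  > 44 ✓
19 15 10 → sum 44
15 10 7 → sum 32
10 7 2 → sum 19
7 2 19 → sum 28
2 19 1 → sum 22
19 1 2 → sum 22
1 2 5 → sum 8
2 5 10 → sum 17
5 10 19 → sum 34
10 19 19 → sum 48  > 44 ✓
19 19 6 → sum 44
19 6 7 → sum 32
4 windows satisfy the condition.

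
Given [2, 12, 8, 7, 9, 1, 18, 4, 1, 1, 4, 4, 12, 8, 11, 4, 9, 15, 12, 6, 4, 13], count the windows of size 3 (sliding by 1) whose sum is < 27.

2 12 8 → sum 22  < 27 ✓
12 8 7 → sum 27
8 7 9 → sum 24  < 27 ✓
7 9 1 → sum 17  < 27 ✓
9 1 18 → sum 28
1 18 4 → sum 23  < 27 ✓
18 4 1 → sum 23  < 27 ✓
4 1 1 → sum 6  < 27 ✓
1 1 4 → sum 6  < 27 ✓
1 4 4 → sum 9  < 27 ✓
4 4 12 → sum 20  < 27 ✓
4 12 8 → sum 24  < 27 ✓
12 8 11 → sum 31
8 11 4 → sum 23  < 27 ✓
11 4 9 → sum 24  < 27 ✓
4 9 15 → sum 28
9 15 12 → sum 36
15 12 6 → sum 33
12 6 4 → sum 22  < 27 ✓
6 4 13 → sum 23  < 27 ✓
14 windows satisfy the condition.

14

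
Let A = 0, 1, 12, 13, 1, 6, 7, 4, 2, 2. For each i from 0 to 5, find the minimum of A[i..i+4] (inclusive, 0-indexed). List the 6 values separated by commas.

0, 1, 1, 1, 1, 2

(0, 1, 12, 13, 1) → min 0
(1, 12, 13, 1, 6) → min 1
(12, 13, 1, 6, 7) → min 1
(13, 1, 6, 7, 4) → min 1
(1, 6, 7, 4, 2) → min 1
(6, 7, 4, 2, 2) → min 2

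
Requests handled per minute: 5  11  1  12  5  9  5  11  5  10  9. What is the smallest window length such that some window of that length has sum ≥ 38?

5

add 5: running sum 5 < 38
add 11: running sum 16 < 38
add 1: running sum 17 < 38
add 12: running sum 29 < 38
add 5: running sum 34 < 38
add 9: shortest ending here [11, 1, 12, 5, 9] sum 38, len 5
add 5: shortest ending here [11, 1, 12, 5, 9, 5] sum 43, len 6
add 11: shortest ending here [12, 5, 9, 5, 11] sum 42, len 5
add 5: shortest ending here [12, 5, 9, 5, 11, 5] sum 47, len 6
add 10: shortest ending here [9, 5, 11, 5, 10] sum 40, len 5
add 9: shortest ending here [5, 11, 5, 10, 9] sum 40, len 5
Shortest qualifying length: 5.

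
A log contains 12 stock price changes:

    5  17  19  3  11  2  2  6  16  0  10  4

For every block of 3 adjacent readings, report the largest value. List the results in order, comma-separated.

19, 19, 19, 11, 11, 6, 16, 16, 16, 10

Sliding a size-3 window across the 12 values:
(5, 17, 19) → max 19
(17, 19, 3) → max 19
(19, 3, 11) → max 19
(3, 11, 2) → max 11
(11, 2, 2) → max 11
(2, 2, 6) → max 6
(2, 6, 16) → max 16
(6, 16, 0) → max 16
(16, 0, 10) → max 16
(0, 10, 4) → max 10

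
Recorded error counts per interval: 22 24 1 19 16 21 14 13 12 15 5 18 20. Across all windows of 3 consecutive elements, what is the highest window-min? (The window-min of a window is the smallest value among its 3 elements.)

16

22 24 1 → min 1
24 1 19 → min 1
1 19 16 → min 1
19 16 21 → min 16
16 21 14 → min 14
21 14 13 → min 13
14 13 12 → min 12
13 12 15 → min 12
12 15 5 → min 5
15 5 18 → min 5
5 18 20 → min 5
Highest of these is 16.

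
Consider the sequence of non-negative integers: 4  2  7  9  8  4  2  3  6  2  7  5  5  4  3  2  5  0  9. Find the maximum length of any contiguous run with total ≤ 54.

[4] sum 4 len 1
[4, 2] sum 6 len 2
[4, 2, 7] sum 13 len 3
[4, 2, 7, 9] sum 22 len 4
[4, 2, 7, 9, 8] sum 30 len 5
[4, 2, 7, 9, 8, 4] sum 34 len 6
[4, 2, 7, 9, 8, 4, 2] sum 36 len 7
[4, 2, 7, 9, 8, 4, 2, 3] sum 39 len 8
[4, 2, 7, 9, 8, 4, 2, 3, 6] sum 45 len 9
[4, 2, 7, 9, 8, 4, 2, 3, 6, 2] sum 47 len 10
[4, 2, 7, 9, 8, 4, 2, 3, 6, 2, 7] sum 54 len 11
[7, 9, 8, 4, 2, 3, 6, 2, 7, 5] sum 53 len 10
[9, 8, 4, 2, 3, 6, 2, 7, 5, 5] sum 51 len 10
[8, 4, 2, 3, 6, 2, 7, 5, 5, 4] sum 46 len 10
[8, 4, 2, 3, 6, 2, 7, 5, 5, 4, 3] sum 49 len 11
[8, 4, 2, 3, 6, 2, 7, 5, 5, 4, 3, 2] sum 51 len 12
[4, 2, 3, 6, 2, 7, 5, 5, 4, 3, 2, 5] sum 48 len 12
[4, 2, 3, 6, 2, 7, 5, 5, 4, 3, 2, 5, 0] sum 48 len 13
[2, 3, 6, 2, 7, 5, 5, 4, 3, 2, 5, 0, 9] sum 53 len 13
Longest length seen: 13.

13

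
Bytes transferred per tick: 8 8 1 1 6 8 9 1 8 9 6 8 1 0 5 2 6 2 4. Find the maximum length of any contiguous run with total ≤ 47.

10

[8] sum 8 len 1
[8, 8] sum 16 len 2
[8, 8, 1] sum 17 len 3
[8, 8, 1, 1] sum 18 len 4
[8, 8, 1, 1, 6] sum 24 len 5
[8, 8, 1, 1, 6, 8] sum 32 len 6
[8, 8, 1, 1, 6, 8, 9] sum 41 len 7
[8, 8, 1, 1, 6, 8, 9, 1] sum 42 len 8
[8, 1, 1, 6, 8, 9, 1, 8] sum 42 len 8
[1, 1, 6, 8, 9, 1, 8, 9] sum 43 len 8
[6, 8, 9, 1, 8, 9, 6] sum 47 len 7
[9, 1, 8, 9, 6, 8] sum 41 len 6
[9, 1, 8, 9, 6, 8, 1] sum 42 len 7
[9, 1, 8, 9, 6, 8, 1, 0] sum 42 len 8
[9, 1, 8, 9, 6, 8, 1, 0, 5] sum 47 len 9
[1, 8, 9, 6, 8, 1, 0, 5, 2] sum 40 len 9
[1, 8, 9, 6, 8, 1, 0, 5, 2, 6] sum 46 len 10
[8, 9, 6, 8, 1, 0, 5, 2, 6, 2] sum 47 len 10
[9, 6, 8, 1, 0, 5, 2, 6, 2, 4] sum 43 len 10
Longest length seen: 10.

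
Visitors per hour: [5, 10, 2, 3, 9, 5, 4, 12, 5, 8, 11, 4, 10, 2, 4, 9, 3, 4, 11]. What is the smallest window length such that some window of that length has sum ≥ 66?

Extend right; whenever the sum reaches 66, record the length and shrink from the left:
add 5: running sum 5 < 66
add 10: running sum 15 < 66
add 2: running sum 17 < 66
add 3: running sum 20 < 66
add 9: running sum 29 < 66
add 5: running sum 34 < 66
add 4: running sum 38 < 66
add 12: running sum 50 < 66
add 5: running sum 55 < 66
add 8: running sum 63 < 66
add 11: shortest ending here [10, 2, 3, 9, 5, 4, 12, 5, 8, 11] sum 69, len 10
add 4: shortest ending here [10, 2, 3, 9, 5, 4, 12, 5, 8, 11, 4] sum 73, len 11
add 10: shortest ending here [9, 5, 4, 12, 5, 8, 11, 4, 10] sum 68, len 9
add 2: shortest ending here [9, 5, 4, 12, 5, 8, 11, 4, 10, 2] sum 70, len 10
add 4: shortest ending here [9, 5, 4, 12, 5, 8, 11, 4, 10, 2, 4] sum 74, len 11
add 9: shortest ending here [4, 12, 5, 8, 11, 4, 10, 2, 4, 9] sum 69, len 10
add 3: shortest ending here [12, 5, 8, 11, 4, 10, 2, 4, 9, 3] sum 68, len 10
add 4: shortest ending here [12, 5, 8, 11, 4, 10, 2, 4, 9, 3, 4] sum 72, len 11
add 11: shortest ending here [8, 11, 4, 10, 2, 4, 9, 3, 4, 11] sum 66, len 10
Shortest qualifying length: 9.

9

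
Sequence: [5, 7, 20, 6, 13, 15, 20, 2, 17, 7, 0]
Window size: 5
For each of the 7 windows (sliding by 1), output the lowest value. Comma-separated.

5, 6, 6, 2, 2, 2, 0

5 7 20 6 13 → min 5
7 20 6 13 15 → min 6
20 6 13 15 20 → min 6
6 13 15 20 2 → min 2
13 15 20 2 17 → min 2
15 20 2 17 7 → min 2
20 2 17 7 0 → min 0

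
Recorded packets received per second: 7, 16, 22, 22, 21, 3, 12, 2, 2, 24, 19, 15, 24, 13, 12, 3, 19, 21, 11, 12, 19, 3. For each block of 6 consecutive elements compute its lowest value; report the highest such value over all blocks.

12

(7, 16, 22, 22, 21, 3) → min 3
(16, 22, 22, 21, 3, 12) → min 3
(22, 22, 21, 3, 12, 2) → min 2
(22, 21, 3, 12, 2, 2) → min 2
(21, 3, 12, 2, 2, 24) → min 2
(3, 12, 2, 2, 24, 19) → min 2
(12, 2, 2, 24, 19, 15) → min 2
(2, 2, 24, 19, 15, 24) → min 2
(2, 24, 19, 15, 24, 13) → min 2
(24, 19, 15, 24, 13, 12) → min 12
(19, 15, 24, 13, 12, 3) → min 3
(15, 24, 13, 12, 3, 19) → min 3
(24, 13, 12, 3, 19, 21) → min 3
(13, 12, 3, 19, 21, 11) → min 3
(12, 3, 19, 21, 11, 12) → min 3
(3, 19, 21, 11, 12, 19) → min 3
(19, 21, 11, 12, 19, 3) → min 3
Highest of these is 12.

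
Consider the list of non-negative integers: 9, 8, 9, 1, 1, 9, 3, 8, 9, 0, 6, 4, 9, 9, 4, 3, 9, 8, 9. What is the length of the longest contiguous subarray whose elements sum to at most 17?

4

Extend to the right; shrink from the left whenever the sum exceeds 17:
[9] sum 9 len 1
[9, 8] sum 17 len 2
[8, 9] sum 17 len 2
[9, 1] sum 10 len 2
[9, 1, 1] sum 11 len 3
[1, 1, 9] sum 11 len 3
[1, 1, 9, 3] sum 14 len 4
[3, 8] sum 11 len 2
[8, 9] sum 17 len 2
[8, 9, 0] sum 17 len 3
[9, 0, 6] sum 15 len 3
[0, 6, 4] sum 10 len 3
[4, 9] sum 13 len 2
[9] sum 9 len 1
[9, 4] sum 13 len 2
[9, 4, 3] sum 16 len 3
[4, 3, 9] sum 16 len 3
[9, 8] sum 17 len 2
[8, 9] sum 17 len 2
Longest length seen: 4.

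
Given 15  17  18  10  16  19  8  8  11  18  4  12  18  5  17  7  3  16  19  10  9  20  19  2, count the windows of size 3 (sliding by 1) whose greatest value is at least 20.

[15, 17, 18] → max 18
[17, 18, 10] → max 18
[18, 10, 16] → max 18
[10, 16, 19] → max 19
[16, 19, 8] → max 19
[19, 8, 8] → max 19
[8, 8, 11] → max 11
[8, 11, 18] → max 18
[11, 18, 4] → max 18
[18, 4, 12] → max 18
[4, 12, 18] → max 18
[12, 18, 5] → max 18
[18, 5, 17] → max 18
[5, 17, 7] → max 17
[17, 7, 3] → max 17
[7, 3, 16] → max 16
[3, 16, 19] → max 19
[16, 19, 10] → max 19
[19, 10, 9] → max 19
[10, 9, 20] → max 20  ≥ 20 ✓
[9, 20, 19] → max 20  ≥ 20 ✓
[20, 19, 2] → max 20  ≥ 20 ✓
3 windows satisfy the condition.

3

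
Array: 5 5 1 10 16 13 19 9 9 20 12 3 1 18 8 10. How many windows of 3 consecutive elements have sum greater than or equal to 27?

10

5 5 1 → sum 11
5 1 10 → sum 16
1 10 16 → sum 27  ≥ 27 ✓
10 16 13 → sum 39  ≥ 27 ✓
16 13 19 → sum 48  ≥ 27 ✓
13 19 9 → sum 41  ≥ 27 ✓
19 9 9 → sum 37  ≥ 27 ✓
9 9 20 → sum 38  ≥ 27 ✓
9 20 12 → sum 41  ≥ 27 ✓
20 12 3 → sum 35  ≥ 27 ✓
12 3 1 → sum 16
3 1 18 → sum 22
1 18 8 → sum 27  ≥ 27 ✓
18 8 10 → sum 36  ≥ 27 ✓
10 windows satisfy the condition.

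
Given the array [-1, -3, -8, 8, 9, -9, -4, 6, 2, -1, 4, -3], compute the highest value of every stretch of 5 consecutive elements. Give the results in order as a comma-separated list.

9, 9, 9, 9, 9, 6, 6, 6

Sliding a size-5 window across the 12 values:
-1 -3 -8 8 9 → max 9
-3 -8 8 9 -9 → max 9
-8 8 9 -9 -4 → max 9
8 9 -9 -4 6 → max 9
9 -9 -4 6 2 → max 9
-9 -4 6 2 -1 → max 6
-4 6 2 -1 4 → max 6
6 2 -1 4 -3 → max 6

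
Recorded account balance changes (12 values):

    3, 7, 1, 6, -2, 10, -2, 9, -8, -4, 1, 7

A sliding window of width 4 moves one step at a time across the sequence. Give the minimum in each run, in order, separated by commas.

1, -2, -2, -2, -2, -8, -8, -8, -8

3 7 1 6 → min 1
7 1 6 -2 → min -2
1 6 -2 10 → min -2
6 -2 10 -2 → min -2
-2 10 -2 9 → min -2
10 -2 9 -8 → min -8
-2 9 -8 -4 → min -8
9 -8 -4 1 → min -8
-8 -4 1 7 → min -8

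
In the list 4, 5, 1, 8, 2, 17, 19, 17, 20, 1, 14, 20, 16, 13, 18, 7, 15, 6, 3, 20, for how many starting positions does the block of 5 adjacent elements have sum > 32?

(4, 5, 1, 8, 2) → sum 20
(5, 1, 8, 2, 17) → sum 33  > 32 ✓
(1, 8, 2, 17, 19) → sum 47  > 32 ✓
(8, 2, 17, 19, 17) → sum 63  > 32 ✓
(2, 17, 19, 17, 20) → sum 75  > 32 ✓
(17, 19, 17, 20, 1) → sum 74  > 32 ✓
(19, 17, 20, 1, 14) → sum 71  > 32 ✓
(17, 20, 1, 14, 20) → sum 72  > 32 ✓
(20, 1, 14, 20, 16) → sum 71  > 32 ✓
(1, 14, 20, 16, 13) → sum 64  > 32 ✓
(14, 20, 16, 13, 18) → sum 81  > 32 ✓
(20, 16, 13, 18, 7) → sum 74  > 32 ✓
(16, 13, 18, 7, 15) → sum 69  > 32 ✓
(13, 18, 7, 15, 6) → sum 59  > 32 ✓
(18, 7, 15, 6, 3) → sum 49  > 32 ✓
(7, 15, 6, 3, 20) → sum 51  > 32 ✓
15 windows satisfy the condition.

15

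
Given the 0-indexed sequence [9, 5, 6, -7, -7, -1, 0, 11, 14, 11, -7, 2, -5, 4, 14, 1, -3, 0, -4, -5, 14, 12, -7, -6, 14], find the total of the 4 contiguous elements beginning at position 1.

Elements at indices 1..4: 5, 6, -7, -7
sum(5, 6, -7, -7) = -3

-3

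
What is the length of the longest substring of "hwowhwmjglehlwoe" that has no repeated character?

7

add h: [h] len 1
add w: [h, w] len 2
add o: [h, w, o] len 3
add w (repeat w, move left end past it): [o, w] len 2
add h: [o, w, h] len 3
add w (repeat w, move left end past it): [h, w] len 2
add m: [h, w, m] len 3
add j: [h, w, m, j] len 4
add g: [h, w, m, j, g] len 5
add l: [h, w, m, j, g, l] len 6
add e: [h, w, m, j, g, l, e] len 7
add h (repeat h, move left end past it): [w, m, j, g, l, e, h] len 7
add l (repeat l, move left end past it): [e, h, l] len 3
add w: [e, h, l, w] len 4
add o: [e, h, l, w, o] len 5
add e (repeat e, move left end past it): [h, l, w, o, e] len 5
Longest all-distinct length: 7.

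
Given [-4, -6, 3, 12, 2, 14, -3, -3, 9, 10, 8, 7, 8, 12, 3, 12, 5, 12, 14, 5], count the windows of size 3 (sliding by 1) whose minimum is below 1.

(-4, -6, 3) → min -6  < 1 ✓
(-6, 3, 12) → min -6  < 1 ✓
(3, 12, 2) → min 2
(12, 2, 14) → min 2
(2, 14, -3) → min -3  < 1 ✓
(14, -3, -3) → min -3  < 1 ✓
(-3, -3, 9) → min -3  < 1 ✓
(-3, 9, 10) → min -3  < 1 ✓
(9, 10, 8) → min 8
(10, 8, 7) → min 7
(8, 7, 8) → min 7
(7, 8, 12) → min 7
(8, 12, 3) → min 3
(12, 3, 12) → min 3
(3, 12, 5) → min 3
(12, 5, 12) → min 5
(5, 12, 14) → min 5
(12, 14, 5) → min 5
6 windows satisfy the condition.

6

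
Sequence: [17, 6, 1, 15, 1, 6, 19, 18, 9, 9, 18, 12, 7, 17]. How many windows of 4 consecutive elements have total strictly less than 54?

8

17 6 1 15 → sum 39  < 54 ✓
6 1 15 1 → sum 23  < 54 ✓
1 15 1 6 → sum 23  < 54 ✓
15 1 6 19 → sum 41  < 54 ✓
1 6 19 18 → sum 44  < 54 ✓
6 19 18 9 → sum 52  < 54 ✓
19 18 9 9 → sum 55
18 9 9 18 → sum 54
9 9 18 12 → sum 48  < 54 ✓
9 18 12 7 → sum 46  < 54 ✓
18 12 7 17 → sum 54
8 windows satisfy the condition.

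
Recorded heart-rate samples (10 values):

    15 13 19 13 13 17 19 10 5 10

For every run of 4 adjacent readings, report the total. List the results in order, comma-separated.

(15, 13, 19, 13) → sum 60
(13, 19, 13, 13) → sum 58
(19, 13, 13, 17) → sum 62
(13, 13, 17, 19) → sum 62
(13, 17, 19, 10) → sum 59
(17, 19, 10, 5) → sum 51
(19, 10, 5, 10) → sum 44

60, 58, 62, 62, 59, 51, 44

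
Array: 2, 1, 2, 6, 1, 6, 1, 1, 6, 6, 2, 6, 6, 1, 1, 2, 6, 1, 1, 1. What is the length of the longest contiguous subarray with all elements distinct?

3

[2] len 1
[2, 1] len 2
[1, 2] len 2
[1, 2, 6] len 3
[2, 6, 1] len 3
[1, 6] len 2
[6, 1] len 2
[1] len 1
[1, 6] len 2
[6] len 1
[6, 2] len 2
[2, 6] len 2
[6] len 1
[6, 1] len 2
[1] len 1
[1, 2] len 2
[1, 2, 6] len 3
[2, 6, 1] len 3
[1] len 1
[1] len 1
Longest all-distinct length: 3.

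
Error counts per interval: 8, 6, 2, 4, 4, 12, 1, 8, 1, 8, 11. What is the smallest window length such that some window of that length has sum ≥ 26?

4

add 8: running sum 8 < 26
add 6: running sum 14 < 26
add 2: running sum 16 < 26
add 4: running sum 20 < 26
add 4: running sum 24 < 26
add 12: shortest ending here [6, 2, 4, 4, 12] sum 28, len 5
add 1: shortest ending here [6, 2, 4, 4, 12, 1] sum 29, len 6
add 8: shortest ending here [4, 4, 12, 1, 8] sum 29, len 5
add 1: shortest ending here [4, 12, 1, 8, 1] sum 26, len 5
add 8: shortest ending here [12, 1, 8, 1, 8] sum 30, len 5
add 11: shortest ending here [8, 1, 8, 11] sum 28, len 4
Shortest qualifying length: 4.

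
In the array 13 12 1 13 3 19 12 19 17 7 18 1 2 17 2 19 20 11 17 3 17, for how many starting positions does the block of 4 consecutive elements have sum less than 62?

16

13 12 1 13 → sum 39  < 62 ✓
12 1 13 3 → sum 29  < 62 ✓
1 13 3 19 → sum 36  < 62 ✓
13 3 19 12 → sum 47  < 62 ✓
3 19 12 19 → sum 53  < 62 ✓
19 12 19 17 → sum 67
12 19 17 7 → sum 55  < 62 ✓
19 17 7 18 → sum 61  < 62 ✓
17 7 18 1 → sum 43  < 62 ✓
7 18 1 2 → sum 28  < 62 ✓
18 1 2 17 → sum 38  < 62 ✓
1 2 17 2 → sum 22  < 62 ✓
2 17 2 19 → sum 40  < 62 ✓
17 2 19 20 → sum 58  < 62 ✓
2 19 20 11 → sum 52  < 62 ✓
19 20 11 17 → sum 67
20 11 17 3 → sum 51  < 62 ✓
11 17 3 17 → sum 48  < 62 ✓
16 windows satisfy the condition.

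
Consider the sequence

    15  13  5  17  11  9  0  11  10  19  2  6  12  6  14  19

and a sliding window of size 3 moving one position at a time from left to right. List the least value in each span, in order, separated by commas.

5, 5, 5, 9, 0, 0, 0, 10, 2, 2, 2, 6, 6, 6

[15, 13, 5] → min 5
[13, 5, 17] → min 5
[5, 17, 11] → min 5
[17, 11, 9] → min 9
[11, 9, 0] → min 0
[9, 0, 11] → min 0
[0, 11, 10] → min 0
[11, 10, 19] → min 10
[10, 19, 2] → min 2
[19, 2, 6] → min 2
[2, 6, 12] → min 2
[6, 12, 6] → min 6
[12, 6, 14] → min 6
[6, 14, 19] → min 6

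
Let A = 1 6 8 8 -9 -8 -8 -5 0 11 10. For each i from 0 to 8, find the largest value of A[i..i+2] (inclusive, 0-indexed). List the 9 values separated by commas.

8, 8, 8, 8, -8, -5, 0, 11, 11

[1, 6, 8] → max 8
[6, 8, 8] → max 8
[8, 8, -9] → max 8
[8, -9, -8] → max 8
[-9, -8, -8] → max -8
[-8, -8, -5] → max -5
[-8, -5, 0] → max 0
[-5, 0, 11] → max 11
[0, 11, 10] → max 11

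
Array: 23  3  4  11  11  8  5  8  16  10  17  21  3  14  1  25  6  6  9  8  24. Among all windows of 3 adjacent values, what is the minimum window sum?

Window sums for each of the 19 positions:
[23, 3, 4] → sum 30
[3, 4, 11] → sum 18
[4, 11, 11] → sum 26
[11, 11, 8] → sum 30
[11, 8, 5] → sum 24
[8, 5, 8] → sum 21
[5, 8, 16] → sum 29
[8, 16, 10] → sum 34
[16, 10, 17] → sum 43
[10, 17, 21] → sum 48
[17, 21, 3] → sum 41
[21, 3, 14] → sum 38
[3, 14, 1] → sum 18
[14, 1, 25] → sum 40
[1, 25, 6] → sum 32
[25, 6, 6] → sum 37
[6, 6, 9] → sum 21
[6, 9, 8] → sum 23
[9, 8, 24] → sum 41
Minimum of these is 18.

18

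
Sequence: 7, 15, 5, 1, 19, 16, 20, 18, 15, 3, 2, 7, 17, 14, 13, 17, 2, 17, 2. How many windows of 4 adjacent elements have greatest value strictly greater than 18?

7 15 5 1 → max 15
15 5 1 19 → max 19  > 18 ✓
5 1 19 16 → max 19  > 18 ✓
1 19 16 20 → max 20  > 18 ✓
19 16 20 18 → max 20  > 18 ✓
16 20 18 15 → max 20  > 18 ✓
20 18 15 3 → max 20  > 18 ✓
18 15 3 2 → max 18
15 3 2 7 → max 15
3 2 7 17 → max 17
2 7 17 14 → max 17
7 17 14 13 → max 17
17 14 13 17 → max 17
14 13 17 2 → max 17
13 17 2 17 → max 17
17 2 17 2 → max 17
6 windows satisfy the condition.

6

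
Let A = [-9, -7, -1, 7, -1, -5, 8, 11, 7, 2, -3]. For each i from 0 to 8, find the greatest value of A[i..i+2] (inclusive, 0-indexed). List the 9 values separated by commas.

[-9, -7, -1] → max -1
[-7, -1, 7] → max 7
[-1, 7, -1] → max 7
[7, -1, -5] → max 7
[-1, -5, 8] → max 8
[-5, 8, 11] → max 11
[8, 11, 7] → max 11
[11, 7, 2] → max 11
[7, 2, -3] → max 7

-1, 7, 7, 7, 8, 11, 11, 11, 7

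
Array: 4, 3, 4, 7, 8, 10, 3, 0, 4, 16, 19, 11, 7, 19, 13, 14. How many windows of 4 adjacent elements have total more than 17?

4 3 4 7 → sum 18  > 17 ✓
3 4 7 8 → sum 22  > 17 ✓
4 7 8 10 → sum 29  > 17 ✓
7 8 10 3 → sum 28  > 17 ✓
8 10 3 0 → sum 21  > 17 ✓
10 3 0 4 → sum 17
3 0 4 16 → sum 23  > 17 ✓
0 4 16 19 → sum 39  > 17 ✓
4 16 19 11 → sum 50  > 17 ✓
16 19 11 7 → sum 53  > 17 ✓
19 11 7 19 → sum 56  > 17 ✓
11 7 19 13 → sum 50  > 17 ✓
7 19 13 14 → sum 53  > 17 ✓
12 windows satisfy the condition.

12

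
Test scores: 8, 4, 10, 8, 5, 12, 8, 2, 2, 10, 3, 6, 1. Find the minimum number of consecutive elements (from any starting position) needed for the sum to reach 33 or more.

add 8: running sum 8 < 33
add 4: running sum 12 < 33
add 10: running sum 22 < 33
add 8: running sum 30 < 33
end 4: [8, 4, 10, 8, 5] sum 35, len 5
end 5: [10, 8, 5, 12] sum 35, len 4
end 6: [8, 5, 12, 8] sum 33, len 4
end 7: [8, 5, 12, 8, 2] sum 35, len 5
end 8: [8, 5, 12, 8, 2, 2] sum 37, len 6
end 9: [12, 8, 2, 2, 10] sum 34, len 5
end 10: [12, 8, 2, 2, 10, 3] sum 37, len 6
end 11: [12, 8, 2, 2, 10, 3, 6] sum 43, len 7
end 12: [12, 8, 2, 2, 10, 3, 6, 1] sum 44, len 8
Shortest qualifying length: 4.

4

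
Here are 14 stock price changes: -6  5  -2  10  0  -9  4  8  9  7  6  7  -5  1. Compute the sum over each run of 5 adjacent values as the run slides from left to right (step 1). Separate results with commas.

[-6, 5, -2, 10, 0] → sum 7
[5, -2, 10, 0, -9] → sum 4
[-2, 10, 0, -9, 4] → sum 3
[10, 0, -9, 4, 8] → sum 13
[0, -9, 4, 8, 9] → sum 12
[-9, 4, 8, 9, 7] → sum 19
[4, 8, 9, 7, 6] → sum 34
[8, 9, 7, 6, 7] → sum 37
[9, 7, 6, 7, -5] → sum 24
[7, 6, 7, -5, 1] → sum 16

7, 4, 3, 13, 12, 19, 34, 37, 24, 16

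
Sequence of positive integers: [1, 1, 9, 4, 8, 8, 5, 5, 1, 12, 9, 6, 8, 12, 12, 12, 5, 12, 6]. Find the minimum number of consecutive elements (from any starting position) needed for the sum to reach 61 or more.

Extend right; whenever the sum reaches 61, record the length and shrink from the left:
add 1: running sum 1 < 61
add 1: running sum 2 < 61
add 9: running sum 11 < 61
add 4: running sum 15 < 61
add 8: running sum 23 < 61
add 8: running sum 31 < 61
add 5: running sum 36 < 61
add 5: running sum 41 < 61
add 1: running sum 42 < 61
add 12: running sum 54 < 61
add 9: shortest ending here [9, 4, 8, 8, 5, 5, 1, 12, 9] sum 61, len 9
add 6: shortest ending here [9, 4, 8, 8, 5, 5, 1, 12, 9, 6] sum 67, len 10
add 8: shortest ending here [8, 8, 5, 5, 1, 12, 9, 6, 8] sum 62, len 9
add 12: shortest ending here [8, 5, 5, 1, 12, 9, 6, 8, 12] sum 66, len 9
add 12: shortest ending here [5, 1, 12, 9, 6, 8, 12, 12] sum 65, len 8
add 12: shortest ending here [12, 9, 6, 8, 12, 12, 12] sum 71, len 7
add 5: shortest ending here [9, 6, 8, 12, 12, 12, 5] sum 64, len 7
add 12: shortest ending here [8, 12, 12, 12, 5, 12] sum 61, len 6
add 6: shortest ending here [8, 12, 12, 12, 5, 12, 6] sum 67, len 7
Shortest qualifying length: 6.

6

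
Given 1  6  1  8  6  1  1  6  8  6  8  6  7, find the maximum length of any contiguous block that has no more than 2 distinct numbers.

Extend right; when distinct count exceeds 2, shrink from the left:
add 1: window [1] (1 distinct), len 1
add 6: window [1, 6] (2 distinct), len 2
add 1: window [1, 6, 1] (2 distinct), len 3
add 8: window [1, 8] (2 distinct), len 2
add 6: window [8, 6] (2 distinct), len 2
add 1: window [6, 1] (2 distinct), len 2
add 1: window [6, 1, 1] (2 distinct), len 3
add 6: window [6, 1, 1, 6] (2 distinct), len 4
add 8: window [6, 8] (2 distinct), len 2
add 6: window [6, 8, 6] (2 distinct), len 3
add 8: window [6, 8, 6, 8] (2 distinct), len 4
add 6: window [6, 8, 6, 8, 6] (2 distinct), len 5
add 7: window [6, 7] (2 distinct), len 2
Longest length with ≤2 distinct: 5.

5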